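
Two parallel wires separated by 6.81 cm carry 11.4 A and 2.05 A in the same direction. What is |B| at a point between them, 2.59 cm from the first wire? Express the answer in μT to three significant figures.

Each long wire gives B = μ₀I/(2πd). Distances are d₁ = 0.0259 m and d₂ = 0.0422 m.
B₁ = 8.80×10⁻⁵ T, B₂ = 9.72×10⁻⁶ T.
Between parallel currents the two contributions point in opposite directions, so they subtract. B = |B₁ − B₂| = |8.80×10⁻⁵ − 9.72×10⁻⁶| = 7.83×10⁻⁵ T.

B ≈ 78.3 μT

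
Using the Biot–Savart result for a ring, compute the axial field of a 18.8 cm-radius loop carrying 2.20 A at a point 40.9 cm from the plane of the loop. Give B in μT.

B ≈ 0.536 μT

On the axis of a circular loop, B = μ₀IR² / [2(R²+z²)^(3/2)].
R² + z² = (0.188)² + (0.409)² = 0.2026 m², and (R²+z²)^(3/2) = 9.12×10⁻² m³.
B = (4π×10⁻⁷ × 2.20 × 0.03534) / (2 × 9.12×10⁻²) = 5.36×10⁻⁷ T.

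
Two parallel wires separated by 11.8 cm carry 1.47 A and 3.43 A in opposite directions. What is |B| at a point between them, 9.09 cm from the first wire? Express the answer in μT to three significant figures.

Each long wire gives B = μ₀I/(2πd). Distances are d₁ = 0.0909 m and d₂ = 0.0271 m.
B₁ = 3.23×10⁻⁶ T, B₂ = 2.53×10⁻⁵ T.
Between antiparallel currents both contributions point the same way, so they add. B = B₁ + B₂ = 3.23×10⁻⁶ + 2.53×10⁻⁵ = 2.85×10⁻⁵ T.

B ≈ 28.5 μT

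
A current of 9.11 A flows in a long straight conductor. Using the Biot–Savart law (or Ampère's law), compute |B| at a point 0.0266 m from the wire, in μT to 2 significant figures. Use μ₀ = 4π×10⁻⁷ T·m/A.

B ≈ 68 μT

For an infinitely long straight wire, B = μ₀I/(2πd).
B = (4π×10⁻⁷ × 9.11) / (2π × 0.0266) = 6.85×10⁻⁵ T.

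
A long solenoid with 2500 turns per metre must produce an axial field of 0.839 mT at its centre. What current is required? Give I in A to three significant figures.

Inside a long solenoid B = μ₀nI with n = 2500 m⁻¹, so I = B/(μ₀n).
I = 8.39×10⁻⁴ / (4π×10⁻⁷ × 2500) = 0.267 A.

I ≈ 0.267 A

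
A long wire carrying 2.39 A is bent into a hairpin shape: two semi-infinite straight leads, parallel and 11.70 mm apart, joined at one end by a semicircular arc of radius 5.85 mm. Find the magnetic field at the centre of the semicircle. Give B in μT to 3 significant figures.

The semicircular arc contributes B_arc = μ₀I·π/(4πR) = μ₀I/(4R) = 1.28×10⁻⁴ T.
Each semi-infinite lead is at perpendicular distance R = 0.00585 m from the centre, with the perpendicular foot at its near end, so it contributes μ₀I/(4πR); both point the same way, together 8.17×10⁻⁵ T.
Arc and leads all point the same direction: B = 1.28×10⁻⁴ + 8.17×10⁻⁵ = 2.10×10⁻⁴ T.

B ≈ 210 μT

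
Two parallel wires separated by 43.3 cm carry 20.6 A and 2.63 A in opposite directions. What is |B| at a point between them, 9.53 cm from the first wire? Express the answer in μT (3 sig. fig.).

Each long wire gives B = μ₀I/(2πd). Distances are d₁ = 0.0953 m and d₂ = 0.3377 m.
B₁ = 4.32×10⁻⁵ T, B₂ = 1.56×10⁻⁶ T.
Between antiparallel currents both contributions point the same way, so they add. B = B₁ + B₂ = 4.32×10⁻⁵ + 1.56×10⁻⁶ = 4.48×10⁻⁵ T.

B ≈ 44.8 μT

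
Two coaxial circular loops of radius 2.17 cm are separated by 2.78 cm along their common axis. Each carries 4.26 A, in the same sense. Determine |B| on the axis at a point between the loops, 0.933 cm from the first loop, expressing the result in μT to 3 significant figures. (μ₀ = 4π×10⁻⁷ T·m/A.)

Each loop contributes B = μ₀IR²/[2(R²+z²)^(3/2)] on the axis, with z measured from that loop.
Loop 1 (z = 0.00933 m): B₁ = 9.56×10⁻⁵ T. Loop 2 (z = 0.01847 m): B₂ = 5.45×10⁻⁵ T.
The fields add: B = B₁ + B₂ = 1.50×10⁻⁴ T.

B ≈ 150 μT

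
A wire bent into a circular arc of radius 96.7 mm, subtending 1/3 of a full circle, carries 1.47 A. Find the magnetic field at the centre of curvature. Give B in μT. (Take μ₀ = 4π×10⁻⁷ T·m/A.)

The Biot–Savart field of a circular arc at its centre is B = μ₀Iφ/(4πR), with φ = 2.094 rad.
B = (4π×10⁻⁷ × 1.47 × 2.094) / (4π × 0.0967) = 3.18×10⁻⁶ T.

B ≈ 3.18 μT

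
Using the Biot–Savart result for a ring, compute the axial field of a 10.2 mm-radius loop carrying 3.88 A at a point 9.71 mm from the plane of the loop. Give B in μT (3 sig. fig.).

On the axis of a circular loop, B = μ₀IR² / [2(R²+z²)^(3/2)].
R² + z² = (0.0102)² + (0.00971)² = 0.0001983 m², and (R²+z²)^(3/2) = 2.79×10⁻⁶ m³.
B = (4π×10⁻⁷ × 3.88 × 0.000104) / (2 × 2.79×10⁻⁶) = 9.08×10⁻⁵ T.

B ≈ 90.8 μT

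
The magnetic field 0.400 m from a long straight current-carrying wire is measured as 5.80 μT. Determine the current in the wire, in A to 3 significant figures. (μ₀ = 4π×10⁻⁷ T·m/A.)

For a long straight wire B = μ₀I/(2πd), so I = 2πdB/μ₀.
I = 2π × 0.4 × 5.80×10⁻⁶ / (4π×10⁻⁷) = 11.6 A.

I ≈ 11.6 A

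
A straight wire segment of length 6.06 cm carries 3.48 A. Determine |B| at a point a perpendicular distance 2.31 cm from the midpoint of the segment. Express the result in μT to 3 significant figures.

For a finite straight segment, B = (μ₀I/4πd)(sinθ₁ + sinθ₂), where θ₁, θ₂ are the angles from the perpendicular to each end.
The perpendicular from the point meets the wire at its midpoint, so each end is L/2 = 0.0303 m away along the wire.
sinθ₁ = 0.0303/√(0.0303²+0.0231²) = 0.7953; sinθ₂ = 0.0303/√(0.0303²+0.0231²) = 0.7953.
B = (4π×10⁻⁷ × 3.48) / (4π × 0.0231) × (0.7953 + 0.7953) = 2.40×10⁻⁵ T.

B ≈ 24.0 μT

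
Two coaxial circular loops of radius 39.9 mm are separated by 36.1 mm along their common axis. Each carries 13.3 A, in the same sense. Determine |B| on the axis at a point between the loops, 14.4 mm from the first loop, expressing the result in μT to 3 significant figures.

Each loop contributes B = μ₀IR²/[2(R²+z²)^(3/2)] on the axis, with z measured from that loop.
Loop 1 (z = 0.0144 m): B₁ = 1.74×10⁻⁴ T. Loop 2 (z = 0.0217 m): B₂ = 1.42×10⁻⁴ T.
The fields add: B = B₁ + B₂ = 3.16×10⁻⁴ T.

B ≈ 316 μT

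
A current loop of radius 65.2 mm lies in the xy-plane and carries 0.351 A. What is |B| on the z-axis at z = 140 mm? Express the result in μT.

On the axis of a circular loop, B = μ₀IR² / [2(R²+z²)^(3/2)].
R² + z² = (0.0652)² + (0.14)² = 0.02385 m², and (R²+z²)^(3/2) = 3.68×10⁻³ m³.
B = (4π×10⁻⁷ × 0.351 × 0.004251) / (2 × 3.68×10⁻³) = 2.55×10⁻⁷ T.

B ≈ 0.255 μT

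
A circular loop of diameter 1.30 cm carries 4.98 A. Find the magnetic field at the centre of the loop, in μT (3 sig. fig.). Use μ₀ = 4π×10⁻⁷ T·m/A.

B ≈ 481 μT

At the centre of a circular loop the Biot–Savart law gives B = μ₀I/(2R) (so R = 0.0065 m).
B = (4π×10⁻⁷ × 4.98) / (2 × 0.0065) = 4.81×10⁻⁴ T.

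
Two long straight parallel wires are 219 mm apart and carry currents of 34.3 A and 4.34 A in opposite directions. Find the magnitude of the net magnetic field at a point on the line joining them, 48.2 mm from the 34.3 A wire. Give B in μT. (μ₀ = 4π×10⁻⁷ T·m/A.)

Each long wire gives B = μ₀I/(2πd). Distances are d₁ = 0.0482 m and d₂ = 0.1708 m.
B₁ = 1.42×10⁻⁴ T, B₂ = 5.08×10⁻⁶ T.
Between antiparallel currents both contributions point the same way, so they add. B = B₁ + B₂ = 1.42×10⁻⁴ + 5.08×10⁻⁶ = 1.47×10⁻⁴ T.

B ≈ 147 μT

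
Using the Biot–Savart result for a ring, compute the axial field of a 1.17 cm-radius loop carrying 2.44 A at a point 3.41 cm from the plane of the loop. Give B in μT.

B ≈ 4.48 μT

On the axis of a circular loop, B = μ₀IR² / [2(R²+z²)^(3/2)].
R² + z² = (0.0117)² + (0.0341)² = 0.0013 m², and (R²+z²)^(3/2) = 4.69×10⁻⁵ m³.
B = (4π×10⁻⁷ × 2.44 × 0.0001369) / (2 × 4.69×10⁻⁵) = 4.48×10⁻⁶ T.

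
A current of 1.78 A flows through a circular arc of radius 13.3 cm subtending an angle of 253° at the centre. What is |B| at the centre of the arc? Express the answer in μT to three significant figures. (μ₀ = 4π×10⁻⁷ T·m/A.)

B ≈ 5.91 μT

The Biot–Savart field of a circular arc at its centre is B = μ₀Iφ/(4πR), with φ = 4.416 rad.
B = (4π×10⁻⁷ × 1.78 × 4.416) / (4π × 0.133) = 5.91×10⁻⁶ T.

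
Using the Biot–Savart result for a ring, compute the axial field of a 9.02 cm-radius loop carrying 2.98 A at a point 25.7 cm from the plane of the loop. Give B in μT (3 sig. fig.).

On the axis of a circular loop, B = μ₀IR² / [2(R²+z²)^(3/2)].
R² + z² = (0.0902)² + (0.257)² = 0.07419 m², and (R²+z²)^(3/2) = 2.02×10⁻² m³.
B = (4π×10⁻⁷ × 2.98 × 0.008136) / (2 × 2.02×10⁻²) = 7.54×10⁻⁷ T.

B ≈ 0.754 μT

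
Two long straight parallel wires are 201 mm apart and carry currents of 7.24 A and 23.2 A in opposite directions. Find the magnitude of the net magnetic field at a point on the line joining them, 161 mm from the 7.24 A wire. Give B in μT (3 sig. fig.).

Each long wire gives B = μ₀I/(2πd). Distances are d₁ = 0.161 m and d₂ = 0.04 m.
B₁ = 8.99×10⁻⁶ T, B₂ = 1.16×10⁻⁴ T.
Between antiparallel currents both contributions point the same way, so they add. B = B₁ + B₂ = 8.99×10⁻⁶ + 1.16×10⁻⁴ = 1.25×10⁻⁴ T.

B ≈ 125 μT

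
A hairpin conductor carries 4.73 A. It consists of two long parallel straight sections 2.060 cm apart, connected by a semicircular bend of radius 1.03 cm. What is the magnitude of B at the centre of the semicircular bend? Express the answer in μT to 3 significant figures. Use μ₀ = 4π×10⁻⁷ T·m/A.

The semicircular arc contributes B_arc = μ₀I·π/(4πR) = μ₀I/(4R) = 1.44×10⁻⁴ T.
Each semi-infinite lead is at perpendicular distance R = 0.0103 m from the centre, with the perpendicular foot at its near end, so it contributes μ₀I/(4πR); both point the same way, together 9.18×10⁻⁵ T.
Arc and leads all point the same direction: B = 1.44×10⁻⁴ + 9.18×10⁻⁵ = 2.36×10⁻⁴ T.

B ≈ 236 μT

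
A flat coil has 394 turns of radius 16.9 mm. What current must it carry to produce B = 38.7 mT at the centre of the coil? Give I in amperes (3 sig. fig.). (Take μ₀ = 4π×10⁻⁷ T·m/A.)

For an N-turn coil, B = Nμ₀I/(2R) with R = 0.0169 m, so I = 2RB/(Nμ₀) = 2 × 0.0169 × 3.87×10⁻² / (394 × 4π×10⁻⁷) = 2.64 A.

I ≈ 2.64 A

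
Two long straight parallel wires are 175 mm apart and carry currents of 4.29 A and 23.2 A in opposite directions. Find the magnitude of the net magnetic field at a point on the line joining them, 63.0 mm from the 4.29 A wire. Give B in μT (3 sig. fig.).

B ≈ 55.0 μT

Each long wire gives B = μ₀I/(2πd). Distances are d₁ = 0.063 m and d₂ = 0.112 m.
B₁ = 1.36×10⁻⁵ T, B₂ = 4.14×10⁻⁵ T.
Between antiparallel currents both contributions point the same way, so they add. B = B₁ + B₂ = 1.36×10⁻⁵ + 4.14×10⁻⁵ = 5.50×10⁻⁵ T.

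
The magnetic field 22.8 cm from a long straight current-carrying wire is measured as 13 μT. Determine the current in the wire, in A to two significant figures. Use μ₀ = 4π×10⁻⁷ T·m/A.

For a long straight wire B = μ₀I/(2πd), so I = 2πdB/μ₀.
I = 2π × 0.228 × 1.30×10⁻⁵ / (4π×10⁻⁷) = 14.8 A.

I ≈ 15 A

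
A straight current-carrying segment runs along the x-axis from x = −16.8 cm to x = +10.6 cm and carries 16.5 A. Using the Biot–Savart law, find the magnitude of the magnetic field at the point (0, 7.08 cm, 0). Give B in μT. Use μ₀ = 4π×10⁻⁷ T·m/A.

For a finite straight segment, B = (μ₀I/4πd)(sinθ₁ + sinθ₂), where θ₁, θ₂ are the angles from the perpendicular to each end.
The perpendicular distance is d = 0.0708 m; the end-offsets along the wire are a = 0.168 m and b = 0.106 m.
sinθ₁ = 0.168/√(0.168²+0.0708²) = 0.9215; sinθ₂ = 0.106/√(0.106²+0.0708²) = 0.8316.
B = (4π×10⁻⁷ × 16.5) / (4π × 0.0708) × (0.9215 + 0.8316) = 4.09×10⁻⁵ T.

B ≈ 40.9 μT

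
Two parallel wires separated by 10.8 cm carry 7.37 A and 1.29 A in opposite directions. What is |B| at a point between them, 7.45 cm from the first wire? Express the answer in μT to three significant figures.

B ≈ 27.5 μT

Each long wire gives B = μ₀I/(2πd). Distances are d₁ = 0.0745 m and d₂ = 0.0335 m.
B₁ = 1.98×10⁻⁵ T, B₂ = 7.70×10⁻⁶ T.
Between antiparallel currents both contributions point the same way, so they add. B = B₁ + B₂ = 1.98×10⁻⁵ + 7.70×10⁻⁶ = 2.75×10⁻⁵ T.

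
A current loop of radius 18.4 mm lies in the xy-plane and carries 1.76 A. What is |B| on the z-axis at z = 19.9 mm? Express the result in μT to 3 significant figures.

On the axis of a circular loop, B = μ₀IR² / [2(R²+z²)^(3/2)].
R² + z² = (0.0184)² + (0.0199)² = 0.0007346 m², and (R²+z²)^(3/2) = 1.99×10⁻⁵ m³.
B = (4π×10⁻⁷ × 1.76 × 0.0003386) / (2 × 1.99×10⁻⁵) = 1.88×10⁻⁵ T.

B ≈ 18.8 μT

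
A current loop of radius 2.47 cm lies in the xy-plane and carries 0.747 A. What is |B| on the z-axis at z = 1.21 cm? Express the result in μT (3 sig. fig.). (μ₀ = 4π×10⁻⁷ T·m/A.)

B ≈ 13.8 μT

On the axis of a circular loop, B = μ₀IR² / [2(R²+z²)^(3/2)].
R² + z² = (0.0247)² + (0.0121)² = 0.0007565 m², and (R²+z²)^(3/2) = 2.08×10⁻⁵ m³.
B = (4π×10⁻⁷ × 0.747 × 0.0006101) / (2 × 2.08×10⁻⁵) = 1.38×10⁻⁵ T.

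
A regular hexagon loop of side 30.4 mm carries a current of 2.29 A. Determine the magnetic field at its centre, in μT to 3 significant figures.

B ≈ 52.2 μT

Each side is a finite straight segment at perpendicular distance d = a/(2 tan(π/6)) = 0.02633 m from the centre, with end-angles ±π/6.
One side contributes B₁ = (μ₀I/4πd)·2 sin(π/6) = 8.70×10⁻⁶ T.
All 6 sides add in the same direction: B = 6 × 8.70×10⁻⁶ = 5.22×10⁻⁵ T.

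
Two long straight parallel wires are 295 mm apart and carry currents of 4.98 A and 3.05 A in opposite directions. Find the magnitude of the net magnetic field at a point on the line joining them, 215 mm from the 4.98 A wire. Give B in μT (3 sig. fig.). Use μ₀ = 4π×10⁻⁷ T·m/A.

Each long wire gives B = μ₀I/(2πd). Distances are d₁ = 0.215 m and d₂ = 0.08 m.
B₁ = 4.63×10⁻⁶ T, B₂ = 7.63×10⁻⁶ T.
Between antiparallel currents both contributions point the same way, so they add. B = B₁ + B₂ = 4.63×10⁻⁶ + 7.63×10⁻⁶ = 1.23×10⁻⁵ T.

B ≈ 12.3 μT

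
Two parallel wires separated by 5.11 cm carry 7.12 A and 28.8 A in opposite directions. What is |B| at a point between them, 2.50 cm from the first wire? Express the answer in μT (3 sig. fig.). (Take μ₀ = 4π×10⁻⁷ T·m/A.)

Each long wire gives B = μ₀I/(2πd). Distances are d₁ = 0.025 m and d₂ = 0.0261 m.
B₁ = 5.70×10⁻⁵ T, B₂ = 2.21×10⁻⁴ T.
Between antiparallel currents both contributions point the same way, so they add. B = B₁ + B₂ = 5.70×10⁻⁵ + 2.21×10⁻⁴ = 2.78×10⁻⁴ T.

B ≈ 278 μT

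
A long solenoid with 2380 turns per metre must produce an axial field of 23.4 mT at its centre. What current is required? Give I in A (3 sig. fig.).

Inside a long solenoid B = μ₀nI with n = 2380 m⁻¹, so I = B/(μ₀n).
I = 2.34×10⁻² / (4π×10⁻⁷ × 2380) = 7.82 A.

I ≈ 7.82 A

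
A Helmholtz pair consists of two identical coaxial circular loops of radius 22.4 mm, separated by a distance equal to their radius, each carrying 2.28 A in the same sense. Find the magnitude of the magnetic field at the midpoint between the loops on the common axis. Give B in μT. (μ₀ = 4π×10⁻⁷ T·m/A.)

Each loop contributes B = μ₀IR²/[2(R²+z²)^(3/2)] on the axis, with z measured from that loop.
Loop 1 (z = 0.0112 m): B₁ = 4.58×10⁻⁵ T. Loop 2 (z = 0.0112 m): B₂ = 4.58×10⁻⁵ T.
The fields add: B = B₁ + B₂ = 9.15×10⁻⁵ T.

B ≈ 91.5 μT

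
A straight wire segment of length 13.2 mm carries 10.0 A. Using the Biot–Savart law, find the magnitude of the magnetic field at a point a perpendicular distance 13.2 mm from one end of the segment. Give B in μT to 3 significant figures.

For a finite straight segment, B = (μ₀I/4πd)(sinθ₁ + sinθ₂), where θ₁, θ₂ are the angles from the perpendicular to each end.
The perpendicular foot is at one end, so the two end-offsets along the wire are 0 and L = 0.0132 m.
sinθ₁ = 0/√(0²+0.0132²) = 0.0000; sinθ₂ = 0.0132/√(0.0132²+0.0132²) = 0.7071.
B = (4π×10⁻⁷ × 10.0) / (4π × 0.0132) × (0.0000 + 0.7071) = 5.36×10⁻⁵ T.

B ≈ 53.6 μT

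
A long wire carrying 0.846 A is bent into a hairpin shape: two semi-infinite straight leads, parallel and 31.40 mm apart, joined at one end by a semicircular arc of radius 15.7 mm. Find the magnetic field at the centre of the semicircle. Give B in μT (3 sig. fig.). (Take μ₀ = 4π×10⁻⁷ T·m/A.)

B ≈ 27.7 μT

The semicircular arc contributes B_arc = μ₀I·π/(4πR) = μ₀I/(4R) = 1.69×10⁻⁵ T.
Each semi-infinite lead is at perpendicular distance R = 0.0157 m from the centre, with the perpendicular foot at its near end, so it contributes μ₀I/(4πR); both point the same way, together 1.08×10⁻⁵ T.
Arc and leads all point the same direction: B = 1.69×10⁻⁵ + 1.08×10⁻⁵ = 2.77×10⁻⁵ T.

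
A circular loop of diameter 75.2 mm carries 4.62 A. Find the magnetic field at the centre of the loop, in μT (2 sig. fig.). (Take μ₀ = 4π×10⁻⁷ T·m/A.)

B ≈ 77 μT

At the centre of a circular loop the Biot–Savart law gives B = μ₀I/(2R) (so R = 0.0376 m).
B = (4π×10⁻⁷ × 4.62) / (2 × 0.0376) = 7.72×10⁻⁵ T.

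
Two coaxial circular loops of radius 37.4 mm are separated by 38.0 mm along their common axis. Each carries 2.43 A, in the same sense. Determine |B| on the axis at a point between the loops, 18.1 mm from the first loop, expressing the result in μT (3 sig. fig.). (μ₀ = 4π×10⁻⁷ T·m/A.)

B ≈ 57.9 μT

Each loop contributes B = μ₀IR²/[2(R²+z²)^(3/2)] on the axis, with z measured from that loop.
Loop 1 (z = 0.0181 m): B₁ = 2.98×10⁻⁵ T. Loop 2 (z = 0.0199 m): B₂ = 2.81×10⁻⁵ T.
The fields add: B = B₁ + B₂ = 5.79×10⁻⁵ T.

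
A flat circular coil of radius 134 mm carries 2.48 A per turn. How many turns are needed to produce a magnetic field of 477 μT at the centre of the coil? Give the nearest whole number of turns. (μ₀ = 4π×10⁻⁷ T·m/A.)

For an N-turn coil, B = Nμ₀I/(2R). A single turn gives B₁ = 1.16×10⁻⁵ T with R = 0.134 m.
N = B/B₁ = 4.77×10⁻⁴ / 1.16×10⁻⁵ = 41.02.

N = 41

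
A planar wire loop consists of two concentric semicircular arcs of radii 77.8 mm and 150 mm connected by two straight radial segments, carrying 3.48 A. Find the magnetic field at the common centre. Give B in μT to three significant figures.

B ≈ 6.76 μT

The radial connectors point toward the centre, so dl × r̂ = 0 and they contribute nothing.
Each semicircle gives μ₀I/(4R): inner arc 1.41×10⁻⁵ T, outer arc 7.29×10⁻⁶ T.
The two arcs carry current in opposite angular senses, so their fields oppose: B = |1.41×10⁻⁵ − 7.29×10⁻⁶| = 6.76×10⁻⁶ T.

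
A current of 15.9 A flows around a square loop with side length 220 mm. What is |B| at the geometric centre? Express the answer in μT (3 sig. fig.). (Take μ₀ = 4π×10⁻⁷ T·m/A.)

B ≈ 81.8 μT

Each side is a finite straight segment at perpendicular distance d = a/(2 tan(π/4)) = 0.11 m from the centre, with end-angles ±π/4.
One side contributes B₁ = (μ₀I/4πd)·2 sin(π/4) = 2.04×10⁻⁵ T.
All 4 sides add in the same direction: B = 4 × 2.04×10⁻⁵ = 8.18×10⁻⁵ T.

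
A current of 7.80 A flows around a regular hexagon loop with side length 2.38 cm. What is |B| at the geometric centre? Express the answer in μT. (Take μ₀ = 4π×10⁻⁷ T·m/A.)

B ≈ 227 μT

Each side is a finite straight segment at perpendicular distance d = a/(2 tan(π/6)) = 0.02061 m from the centre, with end-angles ±π/6.
One side contributes B₁ = (μ₀I/4πd)·2 sin(π/6) = 3.78×10⁻⁵ T.
All 6 sides add in the same direction: B = 6 × 3.78×10⁻⁵ = 2.27×10⁻⁴ T.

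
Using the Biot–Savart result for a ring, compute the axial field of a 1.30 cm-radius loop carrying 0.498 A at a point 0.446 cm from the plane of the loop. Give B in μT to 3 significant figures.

On the axis of a circular loop, B = μ₀IR² / [2(R²+z²)^(3/2)].
R² + z² = (0.013)² + (0.00446)² = 0.0001889 m², and (R²+z²)^(3/2) = 2.60×10⁻⁶ m³.
B = (4π×10⁻⁷ × 0.498 × 0.000169) / (2 × 2.60×10⁻⁶) = 2.04×10⁻⁵ T.

B ≈ 20.4 μT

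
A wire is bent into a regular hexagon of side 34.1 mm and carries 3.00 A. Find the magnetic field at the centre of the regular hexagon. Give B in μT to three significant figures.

Each side is a finite straight segment at perpendicular distance d = a/(2 tan(π/6)) = 0.02953 m from the centre, with end-angles ±π/6.
One side contributes B₁ = (μ₀I/4πd)·2 sin(π/6) = 1.02×10⁻⁵ T.
All 6 sides add in the same direction: B = 6 × 1.02×10⁻⁵ = 6.10×10⁻⁵ T.

B ≈ 61.0 μT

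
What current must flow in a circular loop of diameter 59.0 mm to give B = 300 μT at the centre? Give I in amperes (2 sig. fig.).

At the centre of a circular loop B = μ₀I/(2R), so I = 2RB/μ₀.
With R = 0.0295 m, I = 2 × 0.0295 × 3.00×10⁻⁴ / (4π×10⁻⁷) = 14.1 A.

I ≈ 14 A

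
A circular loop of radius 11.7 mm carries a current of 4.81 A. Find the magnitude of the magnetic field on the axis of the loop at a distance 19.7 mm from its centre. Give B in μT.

On the axis of a circular loop, B = μ₀IR² / [2(R²+z²)^(3/2)].
R² + z² = (0.0117)² + (0.0197)² = 0.000525 m², and (R²+z²)^(3/2) = 1.20×10⁻⁵ m³.
B = (4π×10⁻⁷ × 4.81 × 0.0001369) / (2 × 1.20×10⁻⁵) = 3.44×10⁻⁵ T.

B ≈ 34.4 μT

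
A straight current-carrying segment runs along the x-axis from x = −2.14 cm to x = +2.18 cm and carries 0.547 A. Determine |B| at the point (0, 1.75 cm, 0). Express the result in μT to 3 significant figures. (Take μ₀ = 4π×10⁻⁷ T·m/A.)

B ≈ 4.86 μT

For a finite straight segment, B = (μ₀I/4πd)(sinθ₁ + sinθ₂), where θ₁, θ₂ are the angles from the perpendicular to each end.
The perpendicular distance is d = 0.0175 m; the end-offsets along the wire are a = 0.0214 m and b = 0.0218 m.
sinθ₁ = 0.0214/√(0.0214²+0.0175²) = 0.7741; sinθ₂ = 0.0218/√(0.0218²+0.0175²) = 0.7798.
B = (4π×10⁻⁷ × 0.547) / (4π × 0.0175) × (0.7741 + 0.7798) = 4.86×10⁻⁶ T.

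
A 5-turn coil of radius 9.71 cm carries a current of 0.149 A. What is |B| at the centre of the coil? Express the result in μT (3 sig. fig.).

For an N-turn flat coil, B = Nμ₀I/(2R) with R = 0.0971 m.
B = 5 × 9.64×10⁻⁷ T = 4.82×10⁻⁶ T.

B ≈ 4.82 μT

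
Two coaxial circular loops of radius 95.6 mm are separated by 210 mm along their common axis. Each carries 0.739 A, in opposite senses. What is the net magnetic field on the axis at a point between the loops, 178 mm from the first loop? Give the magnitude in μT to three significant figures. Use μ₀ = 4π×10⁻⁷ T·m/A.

Each loop contributes B = μ₀IR²/[2(R²+z²)^(3/2)] on the axis, with z measured from that loop.
Loop 1 (z = 0.178 m): B₁ = 5.14×10⁻⁷ T. Loop 2 (z = 0.032 m): B₂ = 4.14×10⁻⁶ T.
The fields oppose: B = |B₁ − B₂| = 3.63×10⁻⁶ T.

B ≈ 3.63 μT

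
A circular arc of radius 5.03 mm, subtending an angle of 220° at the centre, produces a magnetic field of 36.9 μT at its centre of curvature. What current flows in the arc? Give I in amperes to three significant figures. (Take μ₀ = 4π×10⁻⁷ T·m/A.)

For a circular arc, B = μ₀Iφ/(4πR) with φ in radians; here φ = 3.84 rad.
So I = 4πRB/(μ₀φ) = 4π × 0.00503 × 3.69×10⁻⁵ / (4π×10⁻⁷ × 3.84) = 0.483 A.

I ≈ 0.483 A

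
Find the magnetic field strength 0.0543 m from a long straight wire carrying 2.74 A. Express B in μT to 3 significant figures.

B ≈ 10.1 μT

For an infinitely long straight wire, B = μ₀I/(2πd).
B = (4π×10⁻⁷ × 2.74) / (2π × 0.0543) = 1.01×10⁻⁵ T.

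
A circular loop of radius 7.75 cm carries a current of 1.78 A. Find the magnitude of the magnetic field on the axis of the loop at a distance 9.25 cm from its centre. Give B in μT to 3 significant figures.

On the axis of a circular loop, B = μ₀IR² / [2(R²+z²)^(3/2)].
R² + z² = (0.0775)² + (0.0925)² = 0.01456 m², and (R²+z²)^(3/2) = 1.76×10⁻³ m³.
B = (4π×10⁻⁷ × 1.78 × 0.006006) / (2 × 1.76×10⁻³) = 3.82×10⁻⁶ T.

B ≈ 3.82 μT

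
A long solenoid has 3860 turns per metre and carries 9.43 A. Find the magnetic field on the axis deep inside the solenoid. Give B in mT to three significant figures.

B ≈ 45.7 mT

Inside a long solenoid, B = μ₀nI with n = 3860 turns/m.
B = 4π×10⁻⁷ × 3860 × 9.43 = 4.57×10⁻² T.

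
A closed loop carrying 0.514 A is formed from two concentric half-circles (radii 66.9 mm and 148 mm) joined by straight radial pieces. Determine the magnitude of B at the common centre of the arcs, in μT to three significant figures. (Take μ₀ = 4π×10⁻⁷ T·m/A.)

The radial connectors point toward the centre, so dl × r̂ = 0 and they contribute nothing.
Each semicircle gives μ₀I/(4R): inner arc 2.41×10⁻⁶ T, outer arc 1.09×10⁻⁶ T.
The two arcs carry current in opposite angular senses, so their fields oppose: B = |2.41×10⁻⁶ − 1.09×10⁻⁶| = 1.32×10⁻⁶ T.

B ≈ 1.32 μT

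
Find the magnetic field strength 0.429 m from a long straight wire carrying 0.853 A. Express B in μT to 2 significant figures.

B ≈ 0.40 μT

For an infinitely long straight wire, B = μ₀I/(2πd).
B = (4π×10⁻⁷ × 0.853) / (2π × 0.429) = 3.98×10⁻⁷ T.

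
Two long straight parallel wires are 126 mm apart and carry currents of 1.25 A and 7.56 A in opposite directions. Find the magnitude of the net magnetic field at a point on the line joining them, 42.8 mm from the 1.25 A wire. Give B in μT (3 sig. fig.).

B ≈ 24.0 μT

Each long wire gives B = μ₀I/(2πd). Distances are d₁ = 0.0428 m and d₂ = 0.0832 m.
B₁ = 5.84×10⁻⁶ T, B₂ = 1.82×10⁻⁵ T.
Between antiparallel currents both contributions point the same way, so they add. B = B₁ + B₂ = 5.84×10⁻⁶ + 1.82×10⁻⁵ = 2.40×10⁻⁵ T.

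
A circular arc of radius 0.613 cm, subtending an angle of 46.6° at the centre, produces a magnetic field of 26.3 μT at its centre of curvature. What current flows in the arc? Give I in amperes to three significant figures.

For a circular arc, B = μ₀Iφ/(4πR) with φ in radians; here φ = 0.8133 rad.
So I = 4πRB/(μ₀φ) = 4π × 0.00613 × 2.63×10⁻⁵ / (4π×10⁻⁷ × 0.8133) = 1.98 A.

I ≈ 1.98 A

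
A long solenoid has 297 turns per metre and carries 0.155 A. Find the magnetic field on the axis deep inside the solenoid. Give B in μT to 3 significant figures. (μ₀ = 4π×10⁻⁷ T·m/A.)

Inside a long solenoid, B = μ₀nI with n = 297 turns/m.
B = 4π×10⁻⁷ × 297 × 0.155 = 5.78×10⁻⁵ T.

B ≈ 57.8 μT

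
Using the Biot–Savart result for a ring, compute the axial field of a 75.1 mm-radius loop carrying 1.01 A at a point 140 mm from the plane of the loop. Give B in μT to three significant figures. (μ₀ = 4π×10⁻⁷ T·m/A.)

B ≈ 0.893 μT

On the axis of a circular loop, B = μ₀IR² / [2(R²+z²)^(3/2)].
R² + z² = (0.0751)² + (0.14)² = 0.02524 m², and (R²+z²)^(3/2) = 4.01×10⁻³ m³.
B = (4π×10⁻⁷ × 1.01 × 0.00564) / (2 × 4.01×10⁻³) = 8.93×10⁻⁷ T.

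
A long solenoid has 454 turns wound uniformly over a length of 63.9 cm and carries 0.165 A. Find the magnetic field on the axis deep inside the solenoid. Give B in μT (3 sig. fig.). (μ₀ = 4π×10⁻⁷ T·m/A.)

Inside a long solenoid, B = μ₀nI with n = 710.5 turns/m.
B = 4π×10⁻⁷ × 710.5 × 0.165 = 1.47×10⁻⁴ T.

B ≈ 147 μT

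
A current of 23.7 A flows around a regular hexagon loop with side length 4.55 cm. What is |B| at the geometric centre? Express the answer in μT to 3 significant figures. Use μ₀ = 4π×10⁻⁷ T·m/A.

B ≈ 361 μT

Each side is a finite straight segment at perpendicular distance d = a/(2 tan(π/6)) = 0.0394 m from the centre, with end-angles ±π/6.
One side contributes B₁ = (μ₀I/4πd)·2 sin(π/6) = 6.01×10⁻⁵ T.
All 6 sides add in the same direction: B = 6 × 6.01×10⁻⁵ = 3.61×10⁻⁴ T.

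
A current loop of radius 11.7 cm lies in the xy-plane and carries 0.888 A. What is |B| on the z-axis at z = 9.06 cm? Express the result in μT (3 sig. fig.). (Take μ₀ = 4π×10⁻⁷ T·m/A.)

On the axis of a circular loop, B = μ₀IR² / [2(R²+z²)^(3/2)].
R² + z² = (0.117)² + (0.0906)² = 0.0219 m², and (R²+z²)^(3/2) = 3.24×10⁻³ m³.
B = (4π×10⁻⁷ × 0.888 × 0.01369) / (2 × 3.24×10⁻³) = 2.36×10⁻⁶ T.

B ≈ 2.36 μT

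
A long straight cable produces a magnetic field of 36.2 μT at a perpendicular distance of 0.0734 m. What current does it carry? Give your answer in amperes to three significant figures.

For a long straight wire B = μ₀I/(2πd), so I = 2πdB/μ₀.
I = 2π × 0.0734 × 3.62×10⁻⁵ / (4π×10⁻⁷) = 13.3 A.

I ≈ 13.3 A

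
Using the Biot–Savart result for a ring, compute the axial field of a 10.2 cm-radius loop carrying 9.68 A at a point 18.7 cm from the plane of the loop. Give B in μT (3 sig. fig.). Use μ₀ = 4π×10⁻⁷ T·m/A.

B ≈ 6.55 μT

On the axis of a circular loop, B = μ₀IR² / [2(R²+z²)^(3/2)].
R² + z² = (0.102)² + (0.187)² = 0.04537 m², and (R²+z²)^(3/2) = 9.66×10⁻³ m³.
B = (4π×10⁻⁷ × 9.68 × 0.0104) / (2 × 9.66×10⁻³) = 6.55×10⁻⁶ T.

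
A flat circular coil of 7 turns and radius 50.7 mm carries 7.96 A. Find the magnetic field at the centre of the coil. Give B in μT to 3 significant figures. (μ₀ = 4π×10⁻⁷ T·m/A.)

B ≈ 691 μT

For an N-turn flat coil, B = Nμ₀I/(2R) with R = 0.0507 m.
B = 7 × 9.86×10⁻⁵ T = 6.91×10⁻⁴ T.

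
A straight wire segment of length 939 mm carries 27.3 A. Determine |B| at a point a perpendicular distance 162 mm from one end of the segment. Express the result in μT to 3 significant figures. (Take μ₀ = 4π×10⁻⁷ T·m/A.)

B ≈ 16.6 μT

For a finite straight segment, B = (μ₀I/4πd)(sinθ₁ + sinθ₂), where θ₁, θ₂ are the angles from the perpendicular to each end.
The perpendicular foot is at one end, so the two end-offsets along the wire are 0 and L = 0.939 m.
sinθ₁ = 0/√(0²+0.162²) = 0.0000; sinθ₂ = 0.939/√(0.939²+0.162²) = 0.9854.
B = (4π×10⁻⁷ × 27.3) / (4π × 0.162) × (0.0000 + 0.9854) = 1.66×10⁻⁵ T.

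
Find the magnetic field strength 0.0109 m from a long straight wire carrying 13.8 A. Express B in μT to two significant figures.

B ≈ 250 μT

For an infinitely long straight wire, B = μ₀I/(2πd).
B = (4π×10⁻⁷ × 13.8) / (2π × 0.0109) = 2.53×10⁻⁴ T.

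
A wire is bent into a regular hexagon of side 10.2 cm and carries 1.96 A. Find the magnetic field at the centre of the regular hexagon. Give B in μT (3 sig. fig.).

B ≈ 13.3 μT

Each side is a finite straight segment at perpendicular distance d = a/(2 tan(π/6)) = 0.08833 m from the centre, with end-angles ±π/6.
One side contributes B₁ = (μ₀I/4πd)·2 sin(π/6) = 2.22×10⁻⁶ T.
All 6 sides add in the same direction: B = 6 × 2.22×10⁻⁶ = 1.33×10⁻⁵ T.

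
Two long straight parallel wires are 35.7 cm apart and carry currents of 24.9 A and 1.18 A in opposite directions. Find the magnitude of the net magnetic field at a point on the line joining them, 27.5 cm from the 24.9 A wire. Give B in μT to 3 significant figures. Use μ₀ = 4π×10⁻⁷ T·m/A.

B ≈ 21.0 μT

Each long wire gives B = μ₀I/(2πd). Distances are d₁ = 0.275 m and d₂ = 0.082 m.
B₁ = 1.81×10⁻⁵ T, B₂ = 2.88×10⁻⁶ T.
Between antiparallel currents both contributions point the same way, so they add. B = B₁ + B₂ = 1.81×10⁻⁵ + 2.88×10⁻⁶ = 2.10×10⁻⁵ T.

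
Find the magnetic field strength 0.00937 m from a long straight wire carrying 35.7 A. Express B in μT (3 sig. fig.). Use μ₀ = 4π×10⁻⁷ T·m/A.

For an infinitely long straight wire, B = μ₀I/(2πd).
B = (4π×10⁻⁷ × 35.7) / (2π × 0.00937) = 7.62×10⁻⁴ T.

B ≈ 762 μT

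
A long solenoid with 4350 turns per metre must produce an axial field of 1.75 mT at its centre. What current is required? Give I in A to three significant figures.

I ≈ 0.320 A

Inside a long solenoid B = μ₀nI with n = 4350 m⁻¹, so I = B/(μ₀n).
I = 1.75×10⁻³ / (4π×10⁻⁷ × 4350) = 0.320 A.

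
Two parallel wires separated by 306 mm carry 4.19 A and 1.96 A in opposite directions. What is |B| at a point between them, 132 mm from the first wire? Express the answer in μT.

B ≈ 8.60 μT

Each long wire gives B = μ₀I/(2πd). Distances are d₁ = 0.132 m and d₂ = 0.174 m.
B₁ = 6.35×10⁻⁶ T, B₂ = 2.25×10⁻⁶ T.
Between antiparallel currents both contributions point the same way, so they add. B = B₁ + B₂ = 6.35×10⁻⁶ + 2.25×10⁻⁶ = 8.60×10⁻⁶ T.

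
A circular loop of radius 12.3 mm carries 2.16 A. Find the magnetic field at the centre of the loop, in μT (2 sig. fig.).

At the centre of a circular loop the Biot–Savart law gives B = μ₀I/(2R).
B = (4π×10⁻⁷ × 2.16) / (2 × 0.0123) = 1.10×10⁻⁴ T.

B ≈ 110 μT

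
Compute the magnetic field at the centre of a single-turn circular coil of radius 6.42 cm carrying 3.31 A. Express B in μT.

At the centre of a circular loop the Biot–Savart law gives B = μ₀I/(2R).
B = (4π×10⁻⁷ × 3.31) / (2 × 0.0642) = 3.24×10⁻⁵ T.

B ≈ 32.4 μT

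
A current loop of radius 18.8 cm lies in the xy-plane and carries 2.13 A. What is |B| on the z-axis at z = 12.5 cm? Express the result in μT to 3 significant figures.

On the axis of a circular loop, B = μ₀IR² / [2(R²+z²)^(3/2)].
R² + z² = (0.188)² + (0.125)² = 0.05097 m², and (R²+z²)^(3/2) = 1.15×10⁻² m³.
B = (4π×10⁻⁷ × 2.13 × 0.03534) / (2 × 1.15×10⁻²) = 4.11×10⁻⁶ T.

B ≈ 4.11 μT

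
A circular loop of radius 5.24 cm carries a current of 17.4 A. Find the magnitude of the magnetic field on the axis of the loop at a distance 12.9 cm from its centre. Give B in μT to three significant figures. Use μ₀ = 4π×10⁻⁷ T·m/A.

On the axis of a circular loop, B = μ₀IR² / [2(R²+z²)^(3/2)].
R² + z² = (0.0524)² + (0.129)² = 0.01939 m², and (R²+z²)^(3/2) = 2.70×10⁻³ m³.
B = (4π×10⁻⁷ × 17.4 × 0.002746) / (2 × 2.70×10⁻³) = 1.11×10⁻⁵ T.

B ≈ 11.1 μT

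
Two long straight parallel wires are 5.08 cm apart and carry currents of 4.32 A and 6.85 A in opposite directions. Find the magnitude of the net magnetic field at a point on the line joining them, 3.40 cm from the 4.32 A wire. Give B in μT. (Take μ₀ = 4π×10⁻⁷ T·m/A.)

Each long wire gives B = μ₀I/(2πd). Distances are d₁ = 0.034 m and d₂ = 0.0168 m.
B₁ = 2.54×10⁻⁵ T, B₂ = 8.15×10⁻⁵ T.
Between antiparallel currents both contributions point the same way, so they add. B = B₁ + B₂ = 2.54×10⁻⁵ + 8.15×10⁻⁵ = 1.07×10⁻⁴ T.

B ≈ 107 μT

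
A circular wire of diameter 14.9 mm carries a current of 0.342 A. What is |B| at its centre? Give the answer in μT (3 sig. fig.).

B ≈ 28.8 μT

At the centre of a circular loop the Biot–Savart law gives B = μ₀I/(2R) (so R = 0.00745 m).
B = (4π×10⁻⁷ × 0.342) / (2 × 0.00745) = 2.88×10⁻⁵ T.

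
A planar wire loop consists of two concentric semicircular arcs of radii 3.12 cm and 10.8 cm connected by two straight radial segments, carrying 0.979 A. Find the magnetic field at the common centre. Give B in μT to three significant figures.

The radial connectors point toward the centre, so dl × r̂ = 0 and they contribute nothing.
Each semicircle gives μ₀I/(4R): inner arc 9.86×10⁻⁶ T, outer arc 2.85×10⁻⁶ T.
The two arcs carry current in opposite angular senses, so their fields oppose: B = |9.86×10⁻⁶ − 2.85×10⁻⁶| = 7.01×10⁻⁶ T.

B ≈ 7.01 μT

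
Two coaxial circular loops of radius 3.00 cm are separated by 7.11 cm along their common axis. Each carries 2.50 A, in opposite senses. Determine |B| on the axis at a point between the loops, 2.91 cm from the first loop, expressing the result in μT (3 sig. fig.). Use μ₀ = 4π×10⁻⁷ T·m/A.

B ≈ 9.08 μT

Each loop contributes B = μ₀IR²/[2(R²+z²)^(3/2)] on the axis, with z measured from that loop.
Loop 1 (z = 0.0291 m): B₁ = 1.94×10⁻⁵ T. Loop 2 (z = 0.042 m): B₂ = 1.03×10⁻⁵ T.
The fields oppose: B = |B₁ − B₂| = 9.08×10⁻⁶ T.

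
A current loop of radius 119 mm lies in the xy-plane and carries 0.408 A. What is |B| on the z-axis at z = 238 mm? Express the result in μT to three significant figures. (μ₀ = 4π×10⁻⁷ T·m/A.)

B ≈ 0.193 μT

On the axis of a circular loop, B = μ₀IR² / [2(R²+z²)^(3/2)].
R² + z² = (0.119)² + (0.238)² = 0.07081 m², and (R²+z²)^(3/2) = 1.88×10⁻² m³.
B = (4π×10⁻⁷ × 0.408 × 0.01416) / (2 × 1.88×10⁻²) = 1.93×10⁻⁷ T.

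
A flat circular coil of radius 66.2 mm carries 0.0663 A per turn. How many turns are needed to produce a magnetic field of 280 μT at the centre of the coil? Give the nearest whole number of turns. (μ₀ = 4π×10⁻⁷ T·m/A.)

N = 445

For an N-turn coil, B = Nμ₀I/(2R). A single turn gives B₁ = 6.29×10⁻⁷ T with R = 0.0662 m.
N = B/B₁ = 2.80×10⁻⁴ / 6.29×10⁻⁷ = 444.96.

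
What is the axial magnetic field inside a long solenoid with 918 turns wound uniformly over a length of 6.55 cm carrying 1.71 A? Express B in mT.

Inside a long solenoid, B = μ₀nI with n = 1.402×10⁴ turns/m.
B = 4π×10⁻⁷ × 1.402×10⁴ × 1.71 = 3.01×10⁻² T.

B ≈ 30.1 mT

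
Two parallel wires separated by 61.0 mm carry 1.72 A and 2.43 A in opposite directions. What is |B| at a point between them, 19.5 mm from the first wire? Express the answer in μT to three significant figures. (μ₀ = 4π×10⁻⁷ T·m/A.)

Each long wire gives B = μ₀I/(2πd). Distances are d₁ = 0.0195 m and d₂ = 0.0415 m.
B₁ = 1.76×10⁻⁵ T, B₂ = 1.17×10⁻⁵ T.
Between antiparallel currents both contributions point the same way, so they add. B = B₁ + B₂ = 1.76×10⁻⁵ + 1.17×10⁻⁵ = 2.94×10⁻⁵ T.

B ≈ 29.4 μT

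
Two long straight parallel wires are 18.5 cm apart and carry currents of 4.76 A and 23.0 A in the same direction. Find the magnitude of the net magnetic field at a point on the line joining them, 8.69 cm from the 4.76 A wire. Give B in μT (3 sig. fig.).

B ≈ 35.9 μT

Each long wire gives B = μ₀I/(2πd). Distances are d₁ = 0.0869 m and d₂ = 0.0981 m.
B₁ = 1.10×10⁻⁵ T, B₂ = 4.69×10⁻⁵ T.
Between parallel currents the two contributions point in opposite directions, so they subtract. B = |B₁ − B₂| = |1.10×10⁻⁵ − 4.69×10⁻⁵| = 3.59×10⁻⁵ T.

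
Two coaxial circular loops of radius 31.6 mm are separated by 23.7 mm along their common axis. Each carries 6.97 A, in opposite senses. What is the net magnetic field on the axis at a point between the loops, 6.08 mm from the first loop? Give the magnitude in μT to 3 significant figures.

B ≈ 38.9 μT

Each loop contributes B = μ₀IR²/[2(R²+z²)^(3/2)] on the axis, with z measured from that loop.
Loop 1 (z = 0.00608 m): B₁ = 1.31×10⁻⁴ T. Loop 2 (z = 0.01762 m): B₂ = 9.23×10⁻⁵ T.
The fields oppose: B = |B₁ − B₂| = 3.89×10⁻⁵ T.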